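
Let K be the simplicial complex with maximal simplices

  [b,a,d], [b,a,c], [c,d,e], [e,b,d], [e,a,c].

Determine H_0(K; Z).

H_0 ≅ Z.

Fix the vertex order a < b < c < d < e and write every simplex with vertices in increasing order. Then dim K = 2 and the simplices of K are:

  0-simplices (5): a, b, c, d, e
  1-simplices (10): ab, ac, ad, ae, bc, bd, be, cd, ce, de
  2-simplices (5): abc, abd, ace, bde, cde

Hence C_0 ≅ Z^5, C_1 ≅ Z^10, C_2 ≅ Z^5.

∂_1: C_1 → C_0 maps an edge to its endpoints' difference, ∂[p,q] = q − p. For instance
  ∂bd = d − b.
This gives a 5×10 integer matrix of rank 4; reducing to Smith normal form yields diagonal entries (1,1,1,1).

The boundary map ∂_2: C_2 → C_1 sends each 2-simplex [p,q,r] to [q,r] − [p,r] + [p,q]. For instance
  ∂ace = ce − ae + ac,
  ∂cde = de − ce + cd.
The resulting 10×5 matrix has rank 5, and its Smith normal form has invariant factors (1,1,1,1,1).

Reading off H_k = ker ∂_k / im ∂_{k+1}:

  H_0: rank C_0 − rank ∂_1 = 5 − 4 = 1, and the invariant factors of ∂_1 are all 1, so H_0 ≅ Z.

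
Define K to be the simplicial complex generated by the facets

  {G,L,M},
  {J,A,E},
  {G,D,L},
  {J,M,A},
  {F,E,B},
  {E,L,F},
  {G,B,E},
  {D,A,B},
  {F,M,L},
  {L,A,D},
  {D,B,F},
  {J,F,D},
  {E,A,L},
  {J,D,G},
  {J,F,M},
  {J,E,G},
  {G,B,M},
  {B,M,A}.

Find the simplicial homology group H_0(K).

H_0 ≅ Z.

We work with the vertex ordering A < B < D < E < F < G < J < L < M. The simplices of K, each written with vertices in increasing order, are:

  0-simplices (9): A, B, D, E, F, G, J, L, M
  1-simplices (27): AB, AD, AE, AJ, AL, AM, BD, BE, BF, BG, BM, DF, DG, DJ, DL, EF, EG, EJ, EL, FJ, FL, FM, GJ, GL, GM, JM, LM
  2-simplices (18): ABD, ABM, ADL, AEJ, AEL, AJM, BDF, BEF, BEG, BGM, DFJ, DGJ, DGL, EFL, EGJ, FJM, FLM, GLM

giving chain groups C_0 ≅ Z^9, C_1 ≅ Z^27, C_2 ≅ Z^18.

Boundary ∂_1: C_1 → C_0 sends each edge [p,q] (with p < q) to q − p.
The resulting 9×27 matrix has rank 8, and its Smith normal form has invariant factors (1,1,1,1,1,1,1,1).

The boundary map ∂_2: C_2 → C_1 sends each 2-simplex [p,q,r] to [q,r] − [p,r] + [p,q]. For instance
  ∂ABD = BD − AD + AB,
  ∂FJM = JM − FM + FJ.
This gives a 27×18 integer matrix of rank 17; reducing to Smith normal form yields diagonal entries (1,1,1,1,1,1,1,1,1,1,1,1,1,1,1,1,1).

Now H_k = ker ∂_k / im ∂_{k+1}, so:

  H_0: rank C_0 − rank ∂_1 = 9 − 8 = 1, and the invariant factors of ∂_1 are all 1, so H_0 = Z.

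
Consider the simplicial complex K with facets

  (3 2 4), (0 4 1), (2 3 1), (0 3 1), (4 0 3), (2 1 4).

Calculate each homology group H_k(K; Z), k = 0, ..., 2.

H_0 ≅ Z,  H_1 = 0,  H_2 ≅ Z.

Fix the vertex order 0 < 1 < 2 < 3 < 4 and write every simplex with vertices in increasing order. Then dim K = 2 and the simplices of K are:

  0-simplices (5): [0], [1], [2], [3], [4]
  1-simplices (9): [0,1], [0,3], [0,4], [1,2], [1,3], [1,4], [2,3], [2,4], [3,4]
  2-simplices (6): [0,1,3], [0,1,4], [0,3,4], [1,2,3], [1,2,4], [2,3,4]

so the chain groups are C_0 ≅ Z^5, C_1 ≅ Z^9, C_2 ≅ Z^6.

∂_1: C_1 → C_0 maps an edge to its endpoints' difference, ∂[p,q] = q − p. For instance
  ∂[0,3] = [3] − [0].
This gives a 5×9 integer matrix of rank 4; reducing to Smith normal form yields diagonal entries (1,1,1,1).

∂_2: C_2 → C_1 acts by ∂[p,q,r] = [q,r] − [p,r] + [p,q]. For instance
  ∂[2,3,4] = [3,4] − [2,4] + [2,3],
  ∂[1,2,3] = [2,3] − [1,3] + [1,2].
The resulting 9×6 matrix has rank 5, and its Smith normal form has invariant factors (1,1,1,1,1).

Reading off H_k = ker ∂_k / im ∂_{k+1}:

  H_0: rank C_0 − rank ∂_1 = 5 − 4 = 1, and the invariant factors of ∂_1 are all 1, so H_0 = Z.
  H_1: rank ker ∂_1 − rank ∂_2 = (9 − 4) − 5 = 0, and the invariant factors of ∂_2 are all 1, so H_1 = 0.
  H_2: rank ker ∂_2 − rank ∂_3 = (6 − 5) − 0 = 1, and there is no ∂_3, so H_2 = Z.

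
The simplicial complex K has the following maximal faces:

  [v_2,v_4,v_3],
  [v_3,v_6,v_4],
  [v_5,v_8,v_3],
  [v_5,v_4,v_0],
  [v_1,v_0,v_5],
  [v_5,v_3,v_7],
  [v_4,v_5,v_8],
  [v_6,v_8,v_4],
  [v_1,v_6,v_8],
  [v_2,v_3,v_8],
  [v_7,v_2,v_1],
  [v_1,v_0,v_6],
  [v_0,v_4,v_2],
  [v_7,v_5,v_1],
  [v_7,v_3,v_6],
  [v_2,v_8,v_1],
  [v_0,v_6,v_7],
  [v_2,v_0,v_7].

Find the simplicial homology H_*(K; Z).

H_0 ≅ Z,  H_1 ≅ Z × Z/2,  H_2 = 0.

Take the total order v_0 < v_1 < v_2 < v_3 < v_4 < v_5 < v_6 < v_7 < v_8 on the vertex set. Then K (dimension 2) consists of the simplices:

  0-simplices (9): [v_0], [v_1], [v_2], [v_3], [v_4], [v_5], [v_6], [v_7], [v_8]
  1-simplices (27): (27 of them)
  2-simplices (18): (18 of them)

giving chain groups C_0 ≅ Z^9, C_1 ≅ Z^27, C_2 ≅ Z^18.

The boundary map ∂_1: C_1 → C_0 maps an edge to its endpoints' difference, ∂[p,q] = q − p. For instance
  ∂[v_4,v_6] = [v_6] − [v_4].
The 9×27 boundary matrix has rank 8 and Smith normal form diag(1,1,1,1,1,1,1,1).

The boundary map ∂_2: C_2 → C_1 maps a triangle to the signed sum of its edges. For instance
  ∂[v_3,v_5,v_8] = [v_5,v_8] − [v_3,v_8] + [v_3,v_5],
  ∂[v_0,v_6,v_7] = [v_6,v_7] − [v_0,v_7] + [v_0,v_6].
The resulting 27×18 matrix has rank 18, and its Smith normal form has invariant factors (1,1,1,1,1,1,1,1,1,1,1,1,1,1,1,1,1,2).

Reading off H_k = ker ∂_k / im ∂_{k+1}:

  H_0: rank C_0 − rank ∂_1 = 9 − 8 = 1, and the invariant factors of ∂_1 are all 1, so H_0 = Z.
  H_1: rank ker ∂_1 − rank ∂_2 = (27 − 8) − 18 = 1, and ∂_2 has invariant factor 2 > 1, so H_1 = Z × Z/2.
  H_2: rank ker ∂_2 − rank ∂_3 = (18 − 18) − 0 = 0, and there is no ∂_3, so H_2 = 0.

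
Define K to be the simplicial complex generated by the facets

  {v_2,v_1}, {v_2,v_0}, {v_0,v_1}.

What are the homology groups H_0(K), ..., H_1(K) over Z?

Fix the vertex order v_0 < v_1 < v_2 and write every simplex with vertices in increasing order. Then dim K = 1 and the simplices of K are:

  0-simplices (3): [v_0], [v_1], [v_2]
  1-simplices (3): [v_0,v_1], [v_0,v_2], [v_1,v_2]

so the chain groups are C_0 ≅ Z^3, C_1 ≅ Z^3.

The boundary map ∂_1: C_1 → C_0 maps an edge to its endpoints' difference, ∂[p,q] = q − p. For instance
  ∂[v_0,v_2] = [v_2] − [v_0].
The resulting 3×3 matrix has rank 2, and its Smith normal form has invariant factors (1,1).

From H_k ≅ ker(∂_k) / im(∂_{k+1}) we obtain:

  H_0: rank C_0 − rank ∂_1 = 3 − 2 = 1, and the invariant factors of ∂_1 are all 1, so H_0 ≅ Z.
  H_1: rank ker ∂_1 − rank ∂_2 = (3 − 2) − 0 = 1, and there is no ∂_2, so H_1 ≅ Z.

As a check, the Euler characteristic is 3 − 3 = 0, which agrees with 1 − 1 = 0.

H_0 = Z,  H_1 = Z.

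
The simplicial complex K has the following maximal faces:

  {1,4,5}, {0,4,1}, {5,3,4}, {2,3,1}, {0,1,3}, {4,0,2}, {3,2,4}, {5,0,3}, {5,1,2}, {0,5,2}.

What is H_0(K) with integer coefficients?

H_0 = Z.

Order the vertices as 0 < 1 < 2 < 3 < 4 < 5. Listing each simplex with vertices in this order, K has dimension 2 with simplices:

  0-simplices (6): [0], [1], [2], [3], [4], [5]
  1-simplices (15): [0,1], [0,2], [0,3], [0,4], [0,5], [1,2], [1,3], [1,4], [1,5], [2,3], [2,4], [2,5], [3,4], [3,5], [4,5]
  2-simplices (10): [0,1,3], [0,1,4], [0,2,4], [0,2,5], [0,3,5], [1,2,3], [1,2,5], [1,4,5], [2,3,4], [3,4,5]

so the chain groups are C_0 ≅ Z^6, C_1 ≅ Z^15, C_2 ≅ Z^10.

∂_1: C_1 → C_0 maps an edge to its endpoints' difference, ∂[p,q] = q − p. For instance
  ∂[3,4] = [4] − [3].
The resulting 6×15 matrix has rank 5, and its Smith normal form has invariant factors (1,1,1,1,1).

The boundary map ∂_2: C_2 → C_1 maps a triangle to the signed sum of its edges. For instance
  ∂[0,1,4] = [1,4] − [0,4] + [0,1],
  ∂[0,2,4] = [2,4] − [0,4] + [0,2].
The resulting 15×10 matrix has rank 10, and its Smith normal form has invariant factors (1,1,1,1,1,1,1,1,1,2).

Computing H_k = (kernel of ∂_k) / (image of ∂_{k+1}):

  H_0: rank C_0 − rank ∂_1 = 6 − 5 = 1, and the invariant factors of ∂_1 are all 1, so H_0 ≅ Z.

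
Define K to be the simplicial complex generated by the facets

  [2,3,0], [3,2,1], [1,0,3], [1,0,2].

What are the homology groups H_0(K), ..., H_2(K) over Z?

K has 4 vertices, 6 edges, 4 triangles.
rank ∂_0 = 0, rank ∂_1 = 3 ⇒ b_0 = 4 − 0 − 3 = 1; all invariant factors of ∂_1 are 1 so no torsion. So H_0 = Z.
rank ∂_1 = 3, rank ∂_2 = 3 ⇒ b_1 = 6 − 3 − 3 = 0; all invariant factors of ∂_2 are 1 so no torsion. So H_1 = 0.
rank ∂_2 = 3, rank ∂_3 = 0 ⇒ b_2 = 4 − 3 − 0 = 1. So H_2 = Z.

H_0 = Z,  H_1 = 0,  H_2 = Z.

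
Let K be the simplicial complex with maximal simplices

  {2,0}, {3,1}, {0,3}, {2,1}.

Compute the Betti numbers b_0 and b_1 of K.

b_0 = 1, b_1 = 1.

Take the total order 0 < 1 < 2 < 3 on the vertex set. Then K (dimension 1) consists of the simplices:

  0-simplices (4): [0], [1], [2], [3]
  1-simplices (4): [0,2], [0,3], [1,2], [1,3]

Hence C_0 ≅ Z^4, C_1 ≅ Z^4.

∂_1: C_1 → C_0 sends each edge [p,q] (with p < q) to q − p. For instance
  ∂[1,3] = [3] − [1].
This gives a 4×4 integer matrix of rank 3; reducing to Smith normal form yields diagonal entries (1,1,1).

From H_k ≅ ker(∂_k) / im(∂_{k+1}) we obtain:

  H_0: rank C_0 − rank ∂_1 = 4 − 3 = 1, and the invariant factors of ∂_1 are all 1, so H_0 = Z.
  H_1: rank ker ∂_1 − rank ∂_2 = (4 − 3) − 0 = 1, and there is no ∂_2, so H_1 = Z.

Hence the Betti numbers are b_0 = 1, b_1 = 1.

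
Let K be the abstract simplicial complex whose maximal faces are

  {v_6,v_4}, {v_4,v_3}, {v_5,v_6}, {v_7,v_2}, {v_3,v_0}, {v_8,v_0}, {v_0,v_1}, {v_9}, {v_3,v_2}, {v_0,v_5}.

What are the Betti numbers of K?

We work with the vertex ordering v_0 < v_1 < v_2 < v_3 < v_4 < v_5 < v_6 < v_7 < v_8 < v_9. The simplices of K, each written with vertices in increasing order, are:

  0-simplices (10): [v_0], [v_1], [v_2], [v_3], [v_4], [v_5], [v_6], [v_7], [v_8], [v_9]
  1-simplices (9): [v_0,v_1], [v_0,v_3], [v_0,v_5], [v_0,v_8], [v_2,v_3], [v_2,v_7], [v_3,v_4], [v_4,v_6], [v_5,v_6]

giving chain groups C_0 ≅ Z^10, C_1 ≅ Z^9.

The boundary map ∂_1: C_1 → C_0 maps an edge to its endpoints' difference, ∂[p,q] = q − p. For instance
  ∂[v_0,v_5] = [v_5] − [v_0].
The 10×9 boundary matrix has rank 8 and Smith normal form diag(1,1,1,1,1,1,1,1).

From H_k ≅ ker(∂_k) / im(∂_{k+1}) we obtain:

  H_0: rank C_0 − rank ∂_1 = 10 − 8 = 2, and the invariant factors of ∂_1 are all 1, so H_0 = Z^2.
  H_1: rank ker ∂_1 − rank ∂_2 = (9 − 8) − 0 = 1, and there is no ∂_2, so H_1 = Z.

As a check, the Euler characteristic is 10 − 9 = 1, which agrees with 2 − 1 = 1.

Hence the Betti numbers are b_0 = 2, b_1 = 1.

b_0 = 2, b_1 = 1.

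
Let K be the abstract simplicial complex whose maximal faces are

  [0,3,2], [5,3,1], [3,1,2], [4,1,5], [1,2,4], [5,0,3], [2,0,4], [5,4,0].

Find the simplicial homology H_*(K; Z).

K has 6 vertices, 12 edges, 8 triangles.
rank ∂_0 = 0, rank ∂_1 = 5 ⇒ b_0 = 6 − 0 − 5 = 1; all invariant factors of ∂_1 are 1 so no torsion. So H_0 ≅ Z.
rank ∂_1 = 5, rank ∂_2 = 7 ⇒ b_1 = 12 − 5 − 7 = 0; all invariant factors of ∂_2 are 1 so no torsion. So H_1 ≅ 0.
rank ∂_2 = 7, rank ∂_3 = 0 ⇒ b_2 = 8 − 7 − 0 = 1. So H_2 ≅ Z.

H_0 ≅ Z,  H_1 = 0,  H_2 ≅ Z.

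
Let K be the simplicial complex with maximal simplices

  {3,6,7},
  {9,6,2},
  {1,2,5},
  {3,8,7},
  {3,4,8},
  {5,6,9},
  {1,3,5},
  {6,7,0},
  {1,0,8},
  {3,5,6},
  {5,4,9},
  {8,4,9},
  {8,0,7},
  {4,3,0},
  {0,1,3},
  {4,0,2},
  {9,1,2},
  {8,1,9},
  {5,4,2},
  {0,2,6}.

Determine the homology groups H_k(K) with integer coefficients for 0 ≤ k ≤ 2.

H_0 ≅ Z,  H_1 ≅ Z × Z/2,  H_2 = 0.

Take the total order 0 < 1 < 2 < 3 < 4 < 5 < 6 < 7 < 8 < 9 on the vertex set. Then K (dimension 2) consists of the simplices:

  0-simplices (10): [0], [1], [2], [3], [4], [5], [6], [7], [8], [9]
  1-simplices (30): (30 of them)
  2-simplices (20): (20 of them)

so the chain groups are C_0 ≅ Z^10, C_1 ≅ Z^30, C_2 ≅ Z^20.

The boundary map ∂_1: C_1 → C_0 sends each edge [p,q] (with p < q) to q − p. For instance
  ∂[0,2] = [2] − [0].
The 10×30 boundary matrix has rank 9 and Smith normal form diag(1,1,1,1,1,1,1,1,1).

The boundary map ∂_2: C_2 → C_1 acts by ∂[p,q,r] = [q,r] − [p,r] + [p,q]. For instance
  ∂[0,2,6] = [2,6] − [0,6] + [0,2],
  ∂[3,7,8] = [7,8] − [3,8] + [3,7].
The 30×20 boundary matrix has rank 20 and Smith normal form diag(1,1,1,1,1,1,1,1,1,1,1,1,1,1,1,1,1,1,1,2).

Now H_k = ker ∂_k / im ∂_{k+1}, so:

  H_0: rank C_0 − rank ∂_1 = 10 − 9 = 1, and the invariant factors of ∂_1 are all 1, so H_0 ≅ Z.
  H_1: rank ker ∂_1 − rank ∂_2 = (30 − 9) − 20 = 1, and ∂_2 has invariant factor 2 > 1, so H_1 ≅ Z × Z/2.
  H_2: rank ker ∂_2 − rank ∂_3 = (20 − 20) − 0 = 0, and there is no ∂_3, so H_2 ≅ 0.

(K is a triangulation of the Klein bottle.)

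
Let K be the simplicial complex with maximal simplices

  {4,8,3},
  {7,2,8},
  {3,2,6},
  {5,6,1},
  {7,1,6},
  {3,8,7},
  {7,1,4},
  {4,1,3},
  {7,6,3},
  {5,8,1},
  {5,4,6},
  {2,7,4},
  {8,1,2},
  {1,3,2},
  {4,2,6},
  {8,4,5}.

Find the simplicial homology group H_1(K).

H_1 = Z^2.

We work with the vertex ordering 1 < 2 < 3 < 4 < 5 < 6 < 7 < 8. The simplices of K, each written with vertices in increasing order, are:

  0-simplices (8): [1], [2], [3], [4], [5], [6], [7], [8]
  1-simplices (24): (24 of them)
  2-simplices (16): [1,2,3], [1,2,8], [1,3,4], [1,4,7], [1,5,6], [1,5,8], [1,6,7], [2,3,6], [2,4,6], [2,4,7], [2,7,8], [3,4,8], [3,6,7], [3,7,8], [4,5,6], [4,5,8]

giving chain groups C_0 ≅ Z^8, C_1 ≅ Z^24, C_2 ≅ Z^16.

The boundary map ∂_1: C_1 → C_0 maps an edge to its endpoints' difference, ∂[p,q] = q − p. For instance
  ∂[2,4] = [4] − [2].
The 8×24 boundary matrix has rank 7 and Smith normal form diag(1,1,1,1,1,1,1).

∂_2: C_2 → C_1 sends each 2-simplex [p,q,r] to [q,r] − [p,r] + [p,q]. For instance
  ∂[1,2,8] = [2,8] − [1,8] + [1,2],
  ∂[3,6,7] = [6,7] − [3,7] + [3,6].
This gives a 24×16 integer matrix of rank 15; reducing to Smith normal form yields diagonal entries (1,1,1,1,1,1,1,1,1,1,1,1,1,1,1).

Now H_k = ker ∂_k / im ∂_{k+1}, so:

  H_1: rank ker ∂_1 − rank ∂_2 = (24 − 7) − 15 = 2, and the invariant factors of ∂_2 are all 1, so H_1 = Z^2.

(K is a triangulation of the torus T^2.)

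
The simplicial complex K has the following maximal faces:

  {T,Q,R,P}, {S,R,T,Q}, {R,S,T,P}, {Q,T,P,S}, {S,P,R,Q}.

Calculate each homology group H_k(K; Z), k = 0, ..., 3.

H_0 = Z,  H_1 = 0,  H_2 = 0,  H_3 = Z.

Order the vertices as P < Q < R < S < T. Listing each simplex with vertices in this order, K has dimension 3 with simplices:

  0-simplices (5): P, Q, R, S, T
  1-simplices (10): PQ, PR, PS, PT, QR, QS, QT, RS, RT, ST
  2-simplices (10): PQR, PQS, PQT, PRS, PRT, PST, QRS, QRT, QST, RST
  3-simplices (5): PQRS, PQRT, PQST, PRST, QRST

so the chain groups are C_0 ≅ Z^5, C_1 ≅ Z^10, C_2 ≅ Z^10, C_3 ≅ Z^5.

The boundary map ∂_1: C_1 → C_0 is given by ∂[p,q] = [q] − [p]. For instance
  ∂PQ = Q − P.
This gives a 5×10 integer matrix of rank 4; reducing to Smith normal form yields diagonal entries (1,1,1,1).

∂_2: C_2 → C_1 acts by ∂[p,q,r] = [q,r] − [p,r] + [p,q]. For instance
  ∂PQT = QT − PT + PQ,
  ∂QRT = RT − QT + QR.
This gives a 10×10 integer matrix of rank 6; reducing to Smith normal form yields diagonal entries (1,1,1,1,1,1).

The boundary map ∂_3: C_3 → C_2 sends each 3-simplex σ to the alternating sum Σ_i (−1)^i (σ with its i-th vertex removed). For instance
  ∂PQST = QST − PST + PQT − PQS,
  ∂QRST = RST − QST + QRT − QRS.
This gives a 10×5 integer matrix of rank 4; reducing to Smith normal form yields diagonal entries (1,1,1,1).

From H_k ≅ ker(∂_k) / im(∂_{k+1}) we obtain:

  H_0: rank C_0 − rank ∂_1 = 5 − 4 = 1, and the invariant factors of ∂_1 are all 1, so H_0 ≅ Z.
  H_1: rank ker ∂_1 − rank ∂_2 = (10 − 4) − 6 = 0, and the invariant factors of ∂_2 are all 1, so H_1 ≅ 0.
  H_2: rank ker ∂_2 − rank ∂_3 = (10 − 6) − 4 = 0, and the invariant factors of ∂_3 are all 1, so H_2 ≅ 0.
  H_3: rank ker ∂_3 − rank ∂_4 = (5 − 4) − 0 = 1, and there is no ∂_4, so H_3 ≅ Z.

As a check, the Euler characteristic is 5 − 10 + 10 − 5 = 0, which agrees with 1 − 0 + 0 − 1 = 0.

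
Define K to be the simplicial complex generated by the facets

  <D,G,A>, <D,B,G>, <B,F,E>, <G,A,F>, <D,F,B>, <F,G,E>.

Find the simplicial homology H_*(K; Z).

H_0 ≅ Z,  H_1 ≅ Z,  H_2 = 0.

Fix the vertex order A < B < D < E < F < G and write every simplex with vertices in increasing order. Then dim K = 2 and the simplices of K are:

  0-simplices (6): A, B, D, E, F, G
  1-simplices (12): AD, AF, AG, BD, BE, BF, BG, DF, DG, EF, EG, FG
  2-simplices (6): ADG, AFG, BDF, BDG, BEF, EFG

Hence C_0 ≅ Z^6, C_1 ≅ Z^12, C_2 ≅ Z^6.

∂_1: C_1 → C_0 sends each edge [p,q] (with p < q) to q − p.
The 6×12 boundary matrix has rank 5 and Smith normal form diag(1,1,1,1,1).

∂_2: C_2 → C_1 maps a triangle to the signed sum of its edges. For instance
  ∂EFG = FG − EG + EF,
  ∂AFG = FG − AG + AF.
As a 12×6 matrix over Z this has rank 6, with invariant factors (1,1,1,1,1,1).

Computing H_k = (kernel of ∂_k) / (image of ∂_{k+1}):

  H_0: rank C_0 − rank ∂_1 = 6 − 5 = 1, and the invariant factors of ∂_1 are all 1, so H_0 = Z.
  H_1: rank ker ∂_1 − rank ∂_2 = (12 − 5) − 6 = 1, and the invariant factors of ∂_2 are all 1, so H_1 = Z.
  H_2: rank ker ∂_2 − rank ∂_3 = (6 − 6) − 0 = 0, and there is no ∂_3, so H_2 = 0.

As a check, the Euler characteristic is 6 − 12 + 6 = 0, which agrees with 1 − 1 + 0 = 0.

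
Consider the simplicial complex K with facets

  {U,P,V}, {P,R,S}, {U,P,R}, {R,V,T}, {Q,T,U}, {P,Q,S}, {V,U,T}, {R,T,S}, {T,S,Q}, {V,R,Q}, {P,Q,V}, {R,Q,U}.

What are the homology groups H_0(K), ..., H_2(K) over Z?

H_0 = Z,  H_1 = Z/2,  H_2 = 0.

We work with the vertex ordering P < Q < R < S < T < U < V. The simplices of K, each written with vertices in increasing order, are:

  0-simplices (7): P, Q, R, S, T, U, V
  1-simplices (18): PQ, PR, PS, PU, PV, QR, QS, QT, QU, QV, RS, RT, RU, RV, ST, TU, TV, UV
  2-simplices (12): PQS, PQV, PRS, PRU, PUV, QRU, QRV, QST, QTU, RST, RTV, TUV

giving chain groups C_0 ≅ Z^7, C_1 ≅ Z^18, C_2 ≅ Z^12.

The boundary map ∂_1: C_1 → C_0 maps an edge to its endpoints' difference, ∂[p,q] = q − p.
This gives a 7×18 integer matrix of rank 6; reducing to Smith normal form yields diagonal entries (1,1,1,1,1,1).

∂_2: C_2 → C_1 sends each 2-simplex [p,q,r] to [q,r] − [p,r] + [p,q]. For instance
  ∂QRU = RU − QU + QR,
  ∂QST = ST − QT + QS.
This gives a 18×12 integer matrix of rank 12; reducing to Smith normal form yields diagonal entries (1,1,1,1,1,1,1,1,1,1,1,2).

From H_k ≅ ker(∂_k) / im(∂_{k+1}) we obtain:

  H_0: rank C_0 − rank ∂_1 = 7 − 6 = 1, and the invariant factors of ∂_1 are all 1, so H_0 = Z.
  H_1: rank ker ∂_1 − rank ∂_2 = (18 − 6) − 12 = 0, and ∂_2 has invariant factor 2 > 1, so H_1 = Z/2.
  H_2: rank ker ∂_2 − rank ∂_3 = (12 − 12) − 0 = 0, and there is no ∂_3, so H_2 = 0.

(K is a triangulation of the real projective plane RP^2.)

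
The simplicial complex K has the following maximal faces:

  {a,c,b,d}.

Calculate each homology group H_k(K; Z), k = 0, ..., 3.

Take the total order a < b < c < d on the vertex set. Then K (dimension 3) consists of the simplices:

  0-simplices (4): a, b, c, d
  1-simplices (6): ab, ac, ad, bc, bd, cd
  2-simplices (4): abc, abd, acd, bcd
  3-simplices (1): abcd

so the chain groups are C_0 ≅ Z^4, C_1 ≅ Z^6, C_2 ≅ Z^4, C_3 ≅ Z^1.

The boundary map ∂_1: C_1 → C_0 is given by ∂[p,q] = [q] − [p]. For instance
  ∂ad = d − a.
The 4×6 boundary matrix has rank 3 and Smith normal form diag(1,1,1).

Boundary ∂_2: C_2 → C_1 sends each 2-simplex [p,q,r] to [q,r] − [p,r] + [p,q]. For instance
  ∂abd = bd − ad + ab,
  ∂acd = cd − ad + ac.
The 6×4 boundary matrix has rank 3 and Smith normal form diag(1,1,1).

Boundary ∂_3: C_3 → C_2 sends each 3-simplex σ to the alternating sum Σ_i (−1)^i (σ with its i-th vertex removed). For instance
  ∂abcd = bcd − acd + abd − abc.
The resulting 4×1 matrix has rank 1, and its Smith normal form has invariant factors (1).

Now H_k = ker ∂_k / im ∂_{k+1}, so:

  H_0: rank C_0 − rank ∂_1 = 4 − 3 = 1, and the invariant factors of ∂_1 are all 1, so H_0 = Z.
  H_1: rank ker ∂_1 − rank ∂_2 = (6 − 3) − 3 = 0, and the invariant factors of ∂_2 are all 1, so H_1 = 0.
  H_2: rank ker ∂_2 − rank ∂_3 = (4 − 3) − 1 = 0, and the invariant factors of ∂_3 are all 1, so H_2 = 0.
  H_3: rank ker ∂_3 − rank ∂_4 = (1 − 1) − 0 = 0, and there is no ∂_4, so H_3 = 0.

H_0 ≅ Z,  H_1 = 0,  H_2 = 0,  H_3 = 0.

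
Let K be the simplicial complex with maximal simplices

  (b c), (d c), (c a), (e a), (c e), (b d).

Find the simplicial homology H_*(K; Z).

H_0 = Z,  H_1 = Z^2.

K has 5 vertices, 6 edges.
rank ∂_0 = 0, rank ∂_1 = 4 ⇒ b_0 = 5 − 0 − 4 = 1; all invariant factors of ∂_1 are 1 so no torsion. So H_0 ≅ Z.
rank ∂_1 = 4, rank ∂_2 = 0 ⇒ b_1 = 6 − 4 − 0 = 2. So H_1 ≅ Z^2.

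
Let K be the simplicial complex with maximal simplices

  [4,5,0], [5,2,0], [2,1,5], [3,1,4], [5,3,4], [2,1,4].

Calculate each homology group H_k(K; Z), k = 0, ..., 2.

Take the total order 0 < 1 < 2 < 3 < 4 < 5 on the vertex set. Then K (dimension 2) consists of the simplices:

  0-simplices (6): [0], [1], [2], [3], [4], [5]
  1-simplices (12): [0,2], [0,4], [0,5], [1,2], [1,3], [1,4], [1,5], [2,4], [2,5], [3,4], [3,5], [4,5]
  2-simplices (6): [0,2,5], [0,4,5], [1,2,4], [1,2,5], [1,3,4], [3,4,5]

giving chain groups C_0 ≅ Z^6, C_1 ≅ Z^12, C_2 ≅ Z^6.

∂_1: C_1 → C_0 is given by ∂[p,q] = [q] − [p]. For instance
  ∂[2,5] = [5] − [2].
This gives a 6×12 integer matrix of rank 5; reducing to Smith normal form yields diagonal entries (1,1,1,1,1).

Boundary ∂_2: C_2 → C_1 maps a triangle to the signed sum of its edges. For instance
  ∂[0,2,5] = [2,5] − [0,5] + [0,2],
  ∂[3,4,5] = [4,5] − [3,5] + [3,4].
As a 12×6 matrix over Z this has rank 6, with invariant factors (1,1,1,1,1,1).

Reading off H_k = ker ∂_k / im ∂_{k+1}:

  H_0: rank C_0 − rank ∂_1 = 6 − 5 = 1, and the invariant factors of ∂_1 are all 1, so H_0 = Z.
  H_1: rank ker ∂_1 − rank ∂_2 = (12 − 5) − 6 = 1, and the invariant factors of ∂_2 are all 1, so H_1 = Z.
  H_2: rank ker ∂_2 − rank ∂_3 = (6 − 6) − 0 = 0, and there is no ∂_3, so H_2 = 0.

(K is a triangulation of the cylinder S^1 x I.)

H_0 = Z,  H_1 = Z,  H_2 = 0.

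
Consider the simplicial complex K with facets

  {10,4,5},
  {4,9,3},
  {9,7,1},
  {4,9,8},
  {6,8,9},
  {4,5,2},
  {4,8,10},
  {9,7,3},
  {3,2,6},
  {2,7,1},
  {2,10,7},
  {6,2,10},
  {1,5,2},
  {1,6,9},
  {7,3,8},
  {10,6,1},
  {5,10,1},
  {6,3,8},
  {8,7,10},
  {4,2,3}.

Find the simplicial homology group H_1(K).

Fix the vertex order 1 < 2 < 3 < 4 < 5 < 6 < 7 < 8 < 9 < 10 and write every simplex with vertices in increasing order. Then dim K = 2 and the simplices of K are:

  0-simplices (10): [1], [2], [3], [4], [5], [6], [7], [8], [9], [10]
  1-simplices (30): (30 of them)
  2-simplices (20): (20 of them)

so the chain groups are C_0 ≅ Z^10, C_1 ≅ Z^30, C_2 ≅ Z^20.

Boundary ∂_1: C_1 → C_0 sends each edge [p,q] (with p < q) to q − p. For instance
  ∂[3,4] = [4] − [3].
The resulting 10×30 matrix has rank 9, and its Smith normal form has invariant factors (1,1,1,1,1,1,1,1,1).

Boundary ∂_2: C_2 → C_1 acts by ∂[p,q,r] = [q,r] − [p,r] + [p,q]. For instance
  ∂[2,3,4] = [3,4] − [2,4] + [2,3],
  ∂[1,2,7] = [2,7] − [1,7] + [1,2].
This gives a 30×20 integer matrix of rank 20; reducing to Smith normal form yields diagonal entries (1,1,1,1,1,1,1,1,1,1,1,1,1,1,1,1,1,1,1,2).

Computing H_k = (kernel of ∂_k) / (image of ∂_{k+1}):

  H_1: rank ker ∂_1 − rank ∂_2 = (30 − 9) − 20 = 1, and ∂_2 has invariant factor 2 > 1, so H_1 ≅ Z ⊕ Z/2.

H_1 ≅ Z ⊕ Z/2.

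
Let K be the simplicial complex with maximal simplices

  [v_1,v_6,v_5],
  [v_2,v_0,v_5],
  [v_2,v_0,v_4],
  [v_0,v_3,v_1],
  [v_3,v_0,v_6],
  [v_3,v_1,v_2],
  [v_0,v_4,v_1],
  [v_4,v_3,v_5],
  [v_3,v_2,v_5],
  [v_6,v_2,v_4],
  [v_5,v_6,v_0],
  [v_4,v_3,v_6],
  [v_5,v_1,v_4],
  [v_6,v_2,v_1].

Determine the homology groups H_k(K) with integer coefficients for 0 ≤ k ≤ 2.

Order the vertices as v_0 < v_1 < v_2 < v_3 < v_4 < v_5 < v_6. Listing each simplex with vertices in this order, K has dimension 2 with simplices:

  0-simplices (7): [v_0], [v_1], [v_2], [v_3], [v_4], [v_5], [v_6]
  1-simplices (21): (21 of them)
  2-simplices (14): (14 of them)

so the chain groups are C_0 ≅ Z^7, C_1 ≅ Z^21, C_2 ≅ Z^14.

∂_1: C_1 → C_0 is given by ∂[p,q] = [q] − [p]. For instance
  ∂[v_4,v_6] = [v_6] − [v_4].
As a 7×21 matrix over Z this has rank 6, with invariant factors (1,1,1,1,1,1).

The boundary map ∂_2: C_2 → C_1 sends each 2-simplex [p,q,r] to [q,r] − [p,r] + [p,q]. For instance
  ∂[v_2,v_3,v_5] = [v_3,v_5] − [v_2,v_5] + [v_2,v_3],
  ∂[v_1,v_4,v_5] = [v_4,v_5] − [v_1,v_5] + [v_1,v_4].
As a 21×14 matrix over Z this has rank 13, with invariant factors (1,1,1,1,1,1,1,1,1,1,1,1,1).

Reading off H_k = ker ∂_k / im ∂_{k+1}:

  H_0: rank C_0 − rank ∂_1 = 7 − 6 = 1, and the invariant factors of ∂_1 are all 1, so H_0 ≅ Z.
  H_1: rank ker ∂_1 − rank ∂_2 = (21 − 6) − 13 = 2, and the invariant factors of ∂_2 are all 1, so H_1 ≅ Z^2.
  H_2: rank ker ∂_2 − rank ∂_3 = (14 − 13) − 0 = 1, and there is no ∂_3, so H_2 ≅ Z.

As a check, the Euler characteristic is 7 − 21 + 14 = 0, which agrees with 1 − 2 + 1 = 0.

H_0 = Z,  H_1 = Z^2,  H_2 = Z.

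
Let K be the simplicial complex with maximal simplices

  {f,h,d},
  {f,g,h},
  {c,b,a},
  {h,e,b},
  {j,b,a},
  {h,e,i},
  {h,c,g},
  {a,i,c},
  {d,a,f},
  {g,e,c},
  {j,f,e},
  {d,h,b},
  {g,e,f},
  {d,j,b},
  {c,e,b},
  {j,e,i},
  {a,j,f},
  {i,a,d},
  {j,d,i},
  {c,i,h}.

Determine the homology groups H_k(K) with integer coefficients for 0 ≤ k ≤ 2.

H_0 ≅ Z,  H_1 ≅ Z × Z/2,  H_2 = 0.

Order the vertices as a < b < c < d < e < f < g < h < i < j. Listing each simplex with vertices in this order, K has dimension 2 with simplices:

  0-simplices (10): a, b, c, d, e, f, g, h, i, j
  1-simplices (30): ab, ac, ad, af, ai, aj, bc, bd, be, bh, bj, ce, cg, ch, ci, df, dh, di, dj, ef, eg, eh, ei, ej, fg, fh, fj, gh, hi, ij
  2-simplices (20): abc, abj, aci, adf, adi, afj, bce, bdh, bdj, beh, ceg, cgh, chi, dfh, dij, efg, efj, ehi, eij, fgh

so the chain groups are C_0 ≅ Z^10, C_1 ≅ Z^30, C_2 ≅ Z^20.

Boundary ∂_1: C_1 → C_0 sends each edge [p,q] (with p < q) to q − p. For instance
  ∂af = f − a.
This gives a 10×30 integer matrix of rank 9; reducing to Smith normal form yields diagonal entries (1,1,1,1,1,1,1,1,1).

Boundary ∂_2: C_2 → C_1 sends each 2-simplex [p,q,r] to [q,r] − [p,r] + [p,q]. For instance
  ∂abj = bj − aj + ab,
  ∂aci = ci − ai + ac.
This gives a 30×20 integer matrix of rank 20; reducing to Smith normal form yields diagonal entries (1,1,1,1,1,1,1,1,1,1,1,1,1,1,1,1,1,1,1,2).

Computing H_k = (kernel of ∂_k) / (image of ∂_{k+1}):

  H_0: rank C_0 − rank ∂_1 = 10 − 9 = 1, and the invariant factors of ∂_1 are all 1, so H_0 = Z.
  H_1: rank ker ∂_1 − rank ∂_2 = (30 − 9) − 20 = 1, and ∂_2 has invariant factor 2 > 1, so H_1 = Z × Z/2.
  H_2: rank ker ∂_2 − rank ∂_3 = (20 − 20) − 0 = 0, and there is no ∂_3, so H_2 = 0.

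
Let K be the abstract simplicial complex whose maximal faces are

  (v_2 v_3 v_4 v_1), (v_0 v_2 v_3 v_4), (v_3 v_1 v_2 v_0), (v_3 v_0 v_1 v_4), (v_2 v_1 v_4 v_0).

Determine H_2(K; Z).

Fix the vertex order v_0 < v_1 < v_2 < v_3 < v_4 and write every simplex with vertices in increasing order. Then dim K = 3 and the simplices of K are:

  0-simplices (5): [v_0], [v_1], [v_2], [v_3], [v_4]
  1-simplices (10): [v_0,v_1], [v_0,v_2], [v_0,v_3], [v_0,v_4], [v_1,v_2], [v_1,v_3], [v_1,v_4], [v_2,v_3], [v_2,v_4], [v_3,v_4]
  2-simplices (10): [v_0,v_1,v_2], [v_0,v_1,v_3], [v_0,v_1,v_4], [v_0,v_2,v_3], [v_0,v_2,v_4], [v_0,v_3,v_4], [v_1,v_2,v_3], [v_1,v_2,v_4], [v_1,v_3,v_4], [v_2,v_3,v_4]
  3-simplices (5): [v_0,v_1,v_2,v_3], [v_0,v_1,v_2,v_4], [v_0,v_1,v_3,v_4], [v_0,v_2,v_3,v_4], [v_1,v_2,v_3,v_4]

so the chain groups are C_0 ≅ Z^5, C_1 ≅ Z^10, C_2 ≅ Z^10, C_3 ≅ Z^5.

The boundary map ∂_1: C_1 → C_0 is given by ∂[p,q] = [q] − [p].
As a 5×10 matrix over Z this has rank 4, with invariant factors (1,1,1,1).

The boundary map ∂_2: C_2 → C_1 maps a triangle to the signed sum of its edges. For instance
  ∂[v_2,v_3,v_4] = [v_3,v_4] − [v_2,v_4] + [v_2,v_3],
  ∂[v_0,v_1,v_4] = [v_1,v_4] − [v_0,v_4] + [v_0,v_1].
This gives a 10×10 integer matrix of rank 6; reducing to Smith normal form yields diagonal entries (1,1,1,1,1,1).

The boundary map ∂_3: C_3 → C_2 sends each 3-simplex σ to the alternating sum Σ_i (−1)^i (σ with its i-th vertex removed). For instance
  ∂[v_0,v_1,v_3,v_4] = [v_1,v_3,v_4] − [v_0,v_3,v_4] + [v_0,v_1,v_4] − [v_0,v_1,v_3],
  ∂[v_0,v_1,v_2,v_3] = [v_1,v_2,v_3] − [v_0,v_2,v_3] + [v_0,v_1,v_3] − [v_0,v_1,v_2].
The resulting 10×5 matrix has rank 4, and its Smith normal form has invariant factors (1,1,1,1).

Computing H_k = (kernel of ∂_k) / (image of ∂_{k+1}):

  H_2: rank ker ∂_2 − rank ∂_3 = (10 − 6) − 4 = 0, and the invariant factors of ∂_3 are all 1, so H_2 ≅ 0.

H_2 = 0.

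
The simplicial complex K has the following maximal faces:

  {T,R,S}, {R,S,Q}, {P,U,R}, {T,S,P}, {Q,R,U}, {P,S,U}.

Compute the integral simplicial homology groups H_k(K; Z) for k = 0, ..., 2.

H_0 = Z,  H_1 = Z,  H_2 = 0.

Take the total order P < Q < R < S < T < U on the vertex set. Then K (dimension 2) consists of the simplices:

  0-simplices (6): P, Q, R, S, T, U
  1-simplices (12): PR, PS, PT, PU, QR, QS, QU, RS, RT, RU, ST, SU
  2-simplices (6): PRU, PST, PSU, QRS, QRU, RST

Hence C_0 ≅ Z^6, C_1 ≅ Z^12, C_2 ≅ Z^6.

Boundary ∂_1: C_1 → C_0 is given by ∂[p,q] = [q] − [p]. For instance
  ∂PU = U − P.
This gives a 6×12 integer matrix of rank 5; reducing to Smith normal form yields diagonal entries (1,1,1,1,1).

Boundary ∂_2: C_2 → C_1 maps a triangle to the signed sum of its edges. For instance
  ∂PSU = SU − PU + PS,
  ∂QRS = RS − QS + QR.
The 12×6 boundary matrix has rank 6 and Smith normal form diag(1,1,1,1,1,1).

Reading off H_k = ker ∂_k / im ∂_{k+1}:

  H_0: rank C_0 − rank ∂_1 = 6 − 5 = 1, and the invariant factors of ∂_1 are all 1, so H_0 = Z.
  H_1: rank ker ∂_1 − rank ∂_2 = (12 − 5) − 6 = 1, and the invariant factors of ∂_2 are all 1, so H_1 = Z.
  H_2: rank ker ∂_2 − rank ∂_3 = (6 − 6) − 0 = 0, and there is no ∂_3, so H_2 = 0.

(K is a triangulation of the cylinder S^1 x I.)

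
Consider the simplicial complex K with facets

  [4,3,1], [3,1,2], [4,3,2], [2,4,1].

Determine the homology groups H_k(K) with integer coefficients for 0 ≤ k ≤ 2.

Fix the vertex order 1 < 2 < 3 < 4 and write every simplex with vertices in increasing order. Then dim K = 2 and the simplices of K are:

  0-simplices (4): [1], [2], [3], [4]
  1-simplices (6): [1,2], [1,3], [1,4], [2,3], [2,4], [3,4]
  2-simplices (4): [1,2,3], [1,2,4], [1,3,4], [2,3,4]

giving chain groups C_0 ≅ Z^4, C_1 ≅ Z^6, C_2 ≅ Z^4.

∂_1: C_1 → C_0 is given by ∂[p,q] = [q] − [p]. For instance
  ∂[1,2] = [2] − [1].
As a 4×6 matrix over Z this has rank 3, with invariant factors (1,1,1).

∂_2: C_2 → C_1 sends each 2-simplex [p,q,r] to [q,r] − [p,r] + [p,q]. For instance
  ∂[1,2,4] = [2,4] − [1,4] + [1,2],
  ∂[1,3,4] = [3,4] − [1,4] + [1,3].
This gives a 6×4 integer matrix of rank 3; reducing to Smith normal form yields diagonal entries (1,1,1).

From H_k ≅ ker(∂_k) / im(∂_{k+1}) we obtain:

  H_0: rank C_0 − rank ∂_1 = 4 − 3 = 1, and the invariant factors of ∂_1 are all 1, so H_0 ≅ Z.
  H_1: rank ker ∂_1 − rank ∂_2 = (6 − 3) − 3 = 0, and the invariant factors of ∂_2 are all 1, so H_1 ≅ 0.
  H_2: rank ker ∂_2 − rank ∂_3 = (4 − 3) − 0 = 1, and there is no ∂_3, so H_2 ≅ Z.

H_0 = Z,  H_1 = 0,  H_2 = Z.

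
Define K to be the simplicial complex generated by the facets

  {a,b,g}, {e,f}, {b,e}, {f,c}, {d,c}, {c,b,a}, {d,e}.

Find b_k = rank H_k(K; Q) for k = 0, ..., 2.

b_0 = 1, b_1 = 2, b_2 = 0.

Fix the vertex order a < b < c < d < e < f < g and write every simplex with vertices in increasing order. Then dim K = 2 and the simplices of K are:

  0-simplices (7): a, b, c, d, e, f, g
  1-simplices (10): ab, ac, ag, bc, be, bg, cd, cf, de, ef
  2-simplices (2): abc, abg

giving chain groups C_0 ≅ Z^7, C_1 ≅ Z^10, C_2 ≅ Z^2.

∂_1: C_1 → C_0 sends each edge [p,q] (with p < q) to q − p.
The resulting 7×10 matrix has rank 6, and its Smith normal form has invariant factors (1,1,1,1,1,1).

∂_2: C_2 → C_1 acts by ∂[p,q,r] = [q,r] − [p,r] + [p,q]. For instance
  ∂abc = bc − ac + ab,
  ∂abg = bg − ag + ab.
This gives a 10×2 integer matrix of rank 2; reducing to Smith normal form yields diagonal entries (1,1).

From H_k ≅ ker(∂_k) / im(∂_{k+1}) we obtain:

  H_0: rank C_0 − rank ∂_1 = 7 − 6 = 1, and the invariant factors of ∂_1 are all 1, so H_0 = Z.
  H_1: rank ker ∂_1 − rank ∂_2 = (10 − 6) − 2 = 2, and the invariant factors of ∂_2 are all 1, so H_1 = Z^2.
  H_2: rank ker ∂_2 − rank ∂_3 = (2 − 2) − 0 = 0, and there is no ∂_3, so H_2 = 0.

As a check, the Euler characteristic is 7 − 10 + 2 = -1, which agrees with 1 − 2 + 0 = -1.

Hence the Betti numbers are b_0 = 1, b_1 = 2, b_2 = 0.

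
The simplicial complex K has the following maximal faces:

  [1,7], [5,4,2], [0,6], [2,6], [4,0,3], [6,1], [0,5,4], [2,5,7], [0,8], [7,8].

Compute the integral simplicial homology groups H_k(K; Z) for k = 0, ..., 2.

H_0 ≅ Z,  H_1 ≅ Z^3,  H_2 = 0.

Order the vertices as 0 < 1 < 2 < 3 < 4 < 5 < 6 < 7 < 8. Listing each simplex with vertices in this order, K has dimension 2 with simplices:

  0-simplices (9): [0], [1], [2], [3], [4], [5], [6], [7], [8]
  1-simplices (15): [0,3], [0,4], [0,5], [0,6], [0,8], [1,6], [1,7], [2,4], [2,5], [2,6], [2,7], [3,4], [4,5], [5,7], [7,8]
  2-simplices (4): [0,3,4], [0,4,5], [2,4,5], [2,5,7]

Hence C_0 ≅ Z^9, C_1 ≅ Z^15, C_2 ≅ Z^4.

The boundary map ∂_1: C_1 → C_0 sends each edge [p,q] (with p < q) to q − p. For instance
  ∂[5,7] = [7] − [5].
This gives a 9×15 integer matrix of rank 8; reducing to Smith normal form yields diagonal entries (1,1,1,1,1,1,1,1).

The boundary map ∂_2: C_2 → C_1 sends each 2-simplex [p,q,r] to [q,r] − [p,r] + [p,q]. For instance
  ∂[0,4,5] = [4,5] − [0,5] + [0,4],
  ∂[2,5,7] = [5,7] − [2,7] + [2,5].
The resulting 15×4 matrix has rank 4, and its Smith normal form has invariant factors (1,1,1,1).

From H_k ≅ ker(∂_k) / im(∂_{k+1}) we obtain:

  H_0: rank C_0 − rank ∂_1 = 9 − 8 = 1, and the invariant factors of ∂_1 are all 1, so H_0 ≅ Z.
  H_1: rank ker ∂_1 − rank ∂_2 = (15 − 8) − 4 = 3, and the invariant factors of ∂_2 are all 1, so H_1 ≅ Z^3.
  H_2: rank ker ∂_2 − rank ∂_3 = (4 − 4) − 0 = 0, and there is no ∂_3, so H_2 ≅ 0.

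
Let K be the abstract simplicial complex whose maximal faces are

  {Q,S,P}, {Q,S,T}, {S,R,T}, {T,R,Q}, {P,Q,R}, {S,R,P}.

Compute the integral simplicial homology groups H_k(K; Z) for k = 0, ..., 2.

Order the vertices as P < Q < R < S < T. Listing each simplex with vertices in this order, K has dimension 2 with simplices:

  0-simplices (5): P, Q, R, S, T
  1-simplices (9): PQ, PR, PS, QR, QS, QT, RS, RT, ST
  2-simplices (6): PQR, PQS, PRS, QRT, QST, RST

Hence C_0 ≅ Z^5, C_1 ≅ Z^9, C_2 ≅ Z^6.

The boundary map ∂_1: C_1 → C_0 maps an edge to its endpoints' difference, ∂[p,q] = q − p. For instance
  ∂QT = T − Q.
This gives a 5×9 integer matrix of rank 4; reducing to Smith normal form yields diagonal entries (1,1,1,1).

The boundary map ∂_2: C_2 → C_1 maps a triangle to the signed sum of its edges. For instance
  ∂PQR = QR − PR + PQ,
  ∂QST = ST − QT + QS.
As a 9×6 matrix over Z this has rank 5, with invariant factors (1,1,1,1,1).

Computing H_k = (kernel of ∂_k) / (image of ∂_{k+1}):

  H_0: rank C_0 − rank ∂_1 = 5 − 4 = 1, and the invariant factors of ∂_1 are all 1, so H_0 = Z.
  H_1: rank ker ∂_1 − rank ∂_2 = (9 − 4) − 5 = 0, and the invariant factors of ∂_2 are all 1, so H_1 = 0.
  H_2: rank ker ∂_2 − rank ∂_3 = (6 − 5) − 0 = 1, and there is no ∂_3, so H_2 = Z.

(K is a triangulation of the 2-sphere S^2.)

H_0 = Z,  H_1 = 0,  H_2 = Z.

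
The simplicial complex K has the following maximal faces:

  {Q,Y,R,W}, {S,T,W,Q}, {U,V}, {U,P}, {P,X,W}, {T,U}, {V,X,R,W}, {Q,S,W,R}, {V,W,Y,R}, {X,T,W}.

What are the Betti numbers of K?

b_0 = 1, b_1 = 2, b_2 = 0, b_3 = 0.

Fix the vertex order P < Q < R < S < T < U < V < W < X < Y and write every simplex with vertices in increasing order. Then dim K = 3 and the simplices of K are:

  0-simplices (10): P, Q, R, S, T, U, V, W, X, Y
  1-simplices (24): PU, PW, PX, QR, QS, QT, QW, QY, RS, RV, RW, RX, RY, ST, SW, TU, TW, TX, UV, VW, VX, VY, WX, WY
  2-simplices (18): PWX, QRS, QRW, QRY, QST, QSW, QTW, QWY, RSW, RVW, RVX, RVY, RWX, RWY, STW, TWX, VWX, VWY
  3-simplices (5): QRSW, QRWY, QSTW, RVWX, RVWY

so the chain groups are C_0 ≅ Z^10, C_1 ≅ Z^24, C_2 ≅ Z^18, C_3 ≅ Z^5.

The boundary map ∂_1: C_1 → C_0 sends each edge [p,q] (with p < q) to q − p. For instance
  ∂TU = U − T.
The 10×24 boundary matrix has rank 9 and Smith normal form diag(1,1,1,1,1,1,1,1,1).

∂_2: C_2 → C_1 sends each 2-simplex [p,q,r] to [q,r] − [p,r] + [p,q]. For instance
  ∂RVX = VX − RX + RV,
  ∂VWX = WX − VX + VW.
The resulting 24×18 matrix has rank 13, and its Smith normal form has invariant factors (1,1,1,1,1,1,1,1,1,1,1,1,1).

∂_3: C_3 → C_2 sends each 3-simplex σ to the alternating sum Σ_i (−1)^i (σ with its i-th vertex removed). For instance
  ∂RVWX = VWX − RWX + RVX − RVW,
  ∂QSTW = STW − QTW + QSW − QST.
As a 18×5 matrix over Z this has rank 5, with invariant factors (1,1,1,1,1).

Computing H_k = (kernel of ∂_k) / (image of ∂_{k+1}):

  H_0: rank C_0 − rank ∂_1 = 10 − 9 = 1, and the invariant factors of ∂_1 are all 1, so H_0 = Z.
  H_1: rank ker ∂_1 − rank ∂_2 = (24 − 9) − 13 = 2, and the invariant factors of ∂_2 are all 1, so H_1 = Z^2.
  H_2: rank ker ∂_2 − rank ∂_3 = (18 − 13) − 5 = 0, and the invariant factors of ∂_3 are all 1, so H_2 = 0.
  H_3: rank ker ∂_3 − rank ∂_4 = (5 − 5) − 0 = 0, and there is no ∂_4, so H_3 = 0.

Hence the Betti numbers are b_0 = 1, b_1 = 2, b_2 = 0, b_3 = 0.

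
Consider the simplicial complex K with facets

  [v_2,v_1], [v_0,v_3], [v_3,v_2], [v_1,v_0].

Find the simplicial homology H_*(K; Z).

Order the vertices as v_0 < v_1 < v_2 < v_3. Listing each simplex with vertices in this order, K has dimension 1 with simplices:

  0-simplices (4): [v_0], [v_1], [v_2], [v_3]
  1-simplices (4): [v_0,v_1], [v_0,v_3], [v_1,v_2], [v_2,v_3]

giving chain groups C_0 ≅ Z^4, C_1 ≅ Z^4.

Boundary ∂_1: C_1 → C_0 maps an edge to its endpoints' difference, ∂[p,q] = q − p. For instance
  ∂[v_2,v_3] = [v_3] − [v_2].
As a 4×4 matrix over Z this has rank 3, with invariant factors (1,1,1).

From H_k ≅ ker(∂_k) / im(∂_{k+1}) we obtain:

  H_0: rank C_0 − rank ∂_1 = 4 − 3 = 1, and the invariant factors of ∂_1 are all 1, so H_0 = Z.
  H_1: rank ker ∂_1 − rank ∂_2 = (4 − 3) − 0 = 1, and there is no ∂_2, so H_1 = Z.

H_0 ≅ Z,  H_1 ≅ Z.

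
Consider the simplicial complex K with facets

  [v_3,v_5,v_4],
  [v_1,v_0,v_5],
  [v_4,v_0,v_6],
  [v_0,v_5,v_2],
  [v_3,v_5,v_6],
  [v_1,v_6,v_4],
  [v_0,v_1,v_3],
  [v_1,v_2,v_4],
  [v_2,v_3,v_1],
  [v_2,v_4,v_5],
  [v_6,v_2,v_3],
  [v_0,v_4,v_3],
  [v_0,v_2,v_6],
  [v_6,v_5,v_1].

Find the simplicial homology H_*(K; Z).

H_0 = Z,  H_1 = Z^2,  H_2 = Z.

Fix the vertex order v_0 < v_1 < v_2 < v_3 < v_4 < v_5 < v_6 and write every simplex with vertices in increasing order. Then dim K = 2 and the simplices of K are:

  0-simplices (7): [v_0], [v_1], [v_2], [v_3], [v_4], [v_5], [v_6]
  1-simplices (21): (21 of them)
  2-simplices (14): (14 of them)

giving chain groups C_0 ≅ Z^7, C_1 ≅ Z^21, C_2 ≅ Z^14.

The boundary map ∂_1: C_1 → C_0 is given by ∂[p,q] = [q] − [p].
This gives a 7×21 integer matrix of rank 6; reducing to Smith normal form yields diagonal entries (1,1,1,1,1,1).

Boundary ∂_2: C_2 → C_1 acts by ∂[p,q,r] = [q,r] − [p,r] + [p,q]. For instance
  ∂[v_0,v_4,v_6] = [v_4,v_6] − [v_0,v_6] + [v_0,v_4],
  ∂[v_2,v_3,v_6] = [v_3,v_6] − [v_2,v_6] + [v_2,v_3].
The 21×14 boundary matrix has rank 13 and Smith normal form diag(1,1,1,1,1,1,1,1,1,1,1,1,1).

Reading off H_k = ker ∂_k / im ∂_{k+1}:

  H_0: rank C_0 − rank ∂_1 = 7 − 6 = 1, and the invariant factors of ∂_1 are all 1, so H_0 = Z.
  H_1: rank ker ∂_1 − rank ∂_2 = (21 − 6) − 13 = 2, and the invariant factors of ∂_2 are all 1, so H_1 = Z^2.
  H_2: rank ker ∂_2 − rank ∂_3 = (14 − 13) − 0 = 1, and there is no ∂_3, so H_2 = Z.

(K is a triangulation of the torus T^2.)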